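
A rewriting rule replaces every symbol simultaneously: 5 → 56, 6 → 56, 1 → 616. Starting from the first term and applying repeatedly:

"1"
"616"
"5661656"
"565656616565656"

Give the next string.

5656565656565661656565656565656

Applying the rule to each of the 15 symbols of 565656616565656 gives the pieces 56 56 56 56 56 56 56 616 56 56 56 56 56 56 56, which concatenate to the answer.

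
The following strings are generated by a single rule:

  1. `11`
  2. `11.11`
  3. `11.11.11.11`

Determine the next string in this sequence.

Each string is two copies of the previous one joined by '.'.
Doubling 11.11.11.11 with '.' between the halves:

11.11.11.11.11.11.11.11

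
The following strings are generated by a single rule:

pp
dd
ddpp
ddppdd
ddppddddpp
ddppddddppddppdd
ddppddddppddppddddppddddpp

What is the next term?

From term 3 onward, concatenate the last term with the second-to-last: dd·pp = ddpp, ddpp·dd = ddppdd, …
Continuing: ddppddddppddppddddppddddpp · ddppddddppddppdd gives term 8.

ddppddddppddppddddppddddppddppddddppddppdd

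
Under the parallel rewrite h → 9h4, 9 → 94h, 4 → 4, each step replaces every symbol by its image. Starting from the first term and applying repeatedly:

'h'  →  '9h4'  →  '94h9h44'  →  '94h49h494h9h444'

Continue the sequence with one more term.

φ(94h49h494h9h444) expands symbol-by-symbol to 94h 4 9h4 4 94h 9h4 4 94h 4 9h4 94h 9h4 4 4 4; joining the 15 pieces gives the next term.

94h49h4494h9h4494h49h494h9h4444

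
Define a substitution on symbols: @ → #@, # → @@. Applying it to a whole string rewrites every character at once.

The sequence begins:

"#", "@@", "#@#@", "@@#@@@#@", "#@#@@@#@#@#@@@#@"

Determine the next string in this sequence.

@@#@@@#@#@#@@@#@@@#@@@#@#@#@@@#@

Replace each of the 16 characters of #@#@@@#@#@#@@@#@ in place — @@ #@ @@ #@ #@ #@ @@ #@ @@ #@ @@ #@ #@ #@ @@ #@ — and concatenate.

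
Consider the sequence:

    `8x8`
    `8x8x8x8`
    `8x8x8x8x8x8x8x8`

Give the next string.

8x8x8x8x8x8x8x8x8x8x8x8x8x8x8x8

s(k+1) = s(k)·x·s(k) — each term doubles the last with 'x' between the halves.
So the next term is two copies of 8x8x8x8x8x8x8x8 with 'x' between the halves.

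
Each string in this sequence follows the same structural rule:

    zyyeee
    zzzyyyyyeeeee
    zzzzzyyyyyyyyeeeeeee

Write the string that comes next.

zzzzzzzyyyyyyyyyyyeeeeeeeee

The n-th term is 2n-1 z's then 3n-1 y's then 2n+1 e's (n = 1, 2, …).
For the next term, n = 4, so the run lengths are 7, 11, 9.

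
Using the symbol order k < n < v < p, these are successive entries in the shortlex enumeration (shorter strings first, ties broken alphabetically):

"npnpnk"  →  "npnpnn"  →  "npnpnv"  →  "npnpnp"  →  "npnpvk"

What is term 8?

Continuing the enumeration 3 steps past npnpvk: npnpvk → npnpvn → npnpvv → (answer).

npnpvp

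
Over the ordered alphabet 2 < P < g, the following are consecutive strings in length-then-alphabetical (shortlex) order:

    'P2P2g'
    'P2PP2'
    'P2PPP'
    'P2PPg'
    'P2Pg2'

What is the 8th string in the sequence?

Advancing 3 positions from P2Pg2 through P2Pg2 → P2PgP → P2Pgg reaches term 8.

P2g22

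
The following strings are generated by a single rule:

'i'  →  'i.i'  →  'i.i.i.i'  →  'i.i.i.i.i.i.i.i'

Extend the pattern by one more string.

Each string is two copies of the previous one joined by '.'.
Doubling i.i.i.i.i.i.i.i with '.' between the halves:

i.i.i.i.i.i.i.i.i.i.i.i.i.i.i.i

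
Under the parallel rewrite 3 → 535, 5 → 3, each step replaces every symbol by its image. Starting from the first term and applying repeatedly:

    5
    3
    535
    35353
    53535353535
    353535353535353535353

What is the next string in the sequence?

5353535353535353535353535353535353535353535

φ(353535353535353535353) expands symbol-by-symbol to 535 3 535 3 535 3 535 3 535 3 535 3 535 3 535 3 535 3 535 3 535; joining the 21 pieces gives the next term.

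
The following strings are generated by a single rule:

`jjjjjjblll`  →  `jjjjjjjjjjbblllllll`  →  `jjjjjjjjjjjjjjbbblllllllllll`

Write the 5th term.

jjjjjjjjjjjjjjjjjjjjjjbbbbblllllllllllllllllll

Each string has the form j^{4n+2} b^{n} l^{4n-1} (n = 1, 2, …).
Setting n = 5 gives 22, 5, 19 characters in each block.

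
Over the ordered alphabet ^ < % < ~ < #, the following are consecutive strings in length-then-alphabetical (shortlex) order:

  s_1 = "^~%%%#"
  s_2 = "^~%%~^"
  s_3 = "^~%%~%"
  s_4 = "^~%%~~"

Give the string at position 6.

Continuing the enumeration 2 steps past ^~%%~~: ^~%%~~ → ^~%%~# → (answer).

^~%%#^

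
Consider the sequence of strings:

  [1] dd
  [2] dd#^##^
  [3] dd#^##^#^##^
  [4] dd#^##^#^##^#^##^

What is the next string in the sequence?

dd#^##^#^##^#^##^#^##^

Each term is the previous one with #^##^ appended.
One more step from dd#^##^#^##^#^##^ gives the answer.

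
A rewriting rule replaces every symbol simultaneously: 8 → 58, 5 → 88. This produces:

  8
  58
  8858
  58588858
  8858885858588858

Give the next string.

Rewriting the 16 symbols of 8858885858588858 one by one yields 58 58 88 58 58 58 88 58 88 58 88 58 58 58 88 58; concatenated:

58588858585888588858885858588858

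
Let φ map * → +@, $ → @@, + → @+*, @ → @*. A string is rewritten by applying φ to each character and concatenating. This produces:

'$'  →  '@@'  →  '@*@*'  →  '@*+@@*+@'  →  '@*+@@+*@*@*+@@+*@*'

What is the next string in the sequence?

Rewriting the 18 symbols of @*+@@+*@*@*+@@+*@* one by one yields @* +@ @+* @* @* @+* +@ @* +@ @* +@ @+* @* @* @+* +@ @* +@; concatenated:

@*+@@+*@*@*@+*+@@*+@@*+@@+*@*@*@+*+@@*+@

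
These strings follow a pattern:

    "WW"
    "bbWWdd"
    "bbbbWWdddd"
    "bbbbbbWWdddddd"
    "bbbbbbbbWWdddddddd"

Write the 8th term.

bbbbbbbbbbbbbbWWdddddddddddddd

s(k+1) = bb·s(k)·dd, so each term gains bb as a prefix and dd as a suffix.
From bbbbbbbbWWdddddddd, 3 further steps: bbbbbbbbWWdddddddd → bbbbbbbbbbWWdddddddddd → bbbbbbbbbbbbWWdddddddddddd → (answer).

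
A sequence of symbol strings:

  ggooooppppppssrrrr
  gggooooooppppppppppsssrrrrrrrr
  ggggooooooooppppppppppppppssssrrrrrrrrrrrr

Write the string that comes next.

Each string has the form g^{n+1} o^{2n+2} p^{4n+2} s^{n+1} r^{4n} (n = 1, 2, …).
At n = 4 the blocks have lengths 5, 10, 18, 5, 16.

gggggooooooooooppppppppppppppppppsssssrrrrrrrrrrrrrrrr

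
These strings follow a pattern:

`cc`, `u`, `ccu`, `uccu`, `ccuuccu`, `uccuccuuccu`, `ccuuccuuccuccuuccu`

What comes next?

uccuccuuccuccuuccuuccuccuuccu

Each term (from the third on) is the two preceding terms concatenated in order: term 3 = cc·u = ccu.
The next term joins uccuccuuccu and ccuuccuuccuccuuccu.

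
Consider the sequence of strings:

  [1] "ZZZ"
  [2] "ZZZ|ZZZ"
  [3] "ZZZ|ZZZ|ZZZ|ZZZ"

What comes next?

Every step duplicates the string with '|' between the halves.
Doubling ZZZ|ZZZ|ZZZ|ZZZ with '|' between the halves:

ZZZ|ZZZ|ZZZ|ZZZ|ZZZ|ZZZ|ZZZ|ZZZ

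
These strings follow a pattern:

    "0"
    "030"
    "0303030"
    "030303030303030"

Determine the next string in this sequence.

Every step duplicates the string with '3' between the halves.
Doubling 030303030303030 with '3' between the halves:

0303030303030303030303030303030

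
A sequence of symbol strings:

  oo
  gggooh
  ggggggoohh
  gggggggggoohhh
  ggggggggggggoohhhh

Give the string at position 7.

ggggggggggggggggggoohhhhhh

s(k+1) = ggg·s(k)·h, so each term gains ggg as a prefix and h as a suffix.
From ggggggggggggoohhhh, 2 further steps: ggggggggggggoohhhh → gggggggggggggggoohhhhh → (answer).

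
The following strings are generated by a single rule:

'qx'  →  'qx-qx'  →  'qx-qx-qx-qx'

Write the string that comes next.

s(k+1) = s(k)·-·s(k) — each term doubles the last with '-' between the halves.
So the next term is two copies of qx-qx-qx-qx with '-' between the halves.

qx-qx-qx-qx-qx-qx-qx-qx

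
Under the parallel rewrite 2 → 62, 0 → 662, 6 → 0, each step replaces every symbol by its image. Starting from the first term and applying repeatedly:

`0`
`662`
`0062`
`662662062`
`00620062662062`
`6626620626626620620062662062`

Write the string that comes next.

00620062662062006200626620626626620620062662062

Applying the rule to each of the 28 symbols of 6626620626626620620062662062 gives the pieces 0 0 62 0 0 62 662 0 62 0 0 62 0 0 62 662 0 62 662 662 0 62 0 0 62 662 0 62, which concatenate to the answer.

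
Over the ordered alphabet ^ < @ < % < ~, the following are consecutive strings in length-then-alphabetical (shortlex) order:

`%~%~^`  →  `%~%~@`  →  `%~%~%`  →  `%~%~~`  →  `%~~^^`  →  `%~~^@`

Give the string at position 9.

Stepping forward 3 times from %~~^@: %~~^@ → %~~^% → %~~^~, then the target.

%~~@^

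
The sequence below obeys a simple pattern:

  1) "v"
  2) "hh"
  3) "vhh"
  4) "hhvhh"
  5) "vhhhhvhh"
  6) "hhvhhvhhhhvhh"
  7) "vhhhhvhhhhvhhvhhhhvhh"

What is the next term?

hhvhhvhhhhvhhvhhhhvhhhhvhhvhhhhvhh

This is a Fibonacci-style word recurrence s(k) = s(k−2)·s(k−1): e.g. v·hh = vhh.
The next term joins hhvhhvhhhhvhh and vhhhhvhhhhvhhvhhhhvhh.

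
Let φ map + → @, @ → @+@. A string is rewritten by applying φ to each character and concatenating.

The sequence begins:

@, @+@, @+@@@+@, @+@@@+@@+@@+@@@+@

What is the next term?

φ(@+@@@+@@+@@+@@@+@) expands symbol-by-symbol to @+@ @ @+@ @+@ @+@ @ @+@ @+@ @ @+@ @+@ @ @+@ @+@ @+@ @ @+@; joining the 17 pieces gives the next term.

@+@@@+@@+@@+@@@+@@+@@@+@@+@@@+@@+@@+@@@+@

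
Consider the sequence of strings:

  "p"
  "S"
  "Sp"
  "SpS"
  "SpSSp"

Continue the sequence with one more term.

SpSSpSpS

Each term (from the third on) is the previous term followed by the one before it: term 3 = S·p = Sp.
Continuing: SpSSp · SpS gives term 6.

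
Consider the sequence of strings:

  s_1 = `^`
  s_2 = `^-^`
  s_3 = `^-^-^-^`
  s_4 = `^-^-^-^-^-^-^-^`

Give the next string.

^-^-^-^-^-^-^-^-^-^-^-^-^-^-^-^

Each string is two copies of the previous one joined by '-'.
So the next term is two copies of ^-^-^-^-^-^-^-^ with '-' between the halves.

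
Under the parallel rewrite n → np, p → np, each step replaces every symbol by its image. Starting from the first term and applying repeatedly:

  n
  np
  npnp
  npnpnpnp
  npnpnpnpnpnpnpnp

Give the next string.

Rewriting the 16 symbols of npnpnpnpnpnpnpnp one by one yields np np np np np np np np np np np np np np np np; concatenated:

npnpnpnpnpnpnpnpnpnpnpnpnpnpnpnp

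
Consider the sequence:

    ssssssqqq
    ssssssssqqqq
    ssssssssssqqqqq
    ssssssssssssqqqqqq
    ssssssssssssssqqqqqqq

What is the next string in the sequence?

ssssssssssssssssqqqqqqqq

The n-th term is 2n+2 s's then n+1 q's, where the shown terms are n = 2, 3, 4, 5, 6.
Setting n = 7 gives 16, 8 characters in each block.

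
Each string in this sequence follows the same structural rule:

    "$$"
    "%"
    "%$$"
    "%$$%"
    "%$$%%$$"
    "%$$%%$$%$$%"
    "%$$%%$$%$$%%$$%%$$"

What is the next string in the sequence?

%$$%%$$%$$%%$$%%$$%$$%%$$%$$%

From term 3 onward, concatenate the last term with the second-to-last: %·$$ = %$$, %$$·% = %$$%, …
So term 8 is %$$%%$$%$$%%$$%%$$·%$$%%$$%$$%.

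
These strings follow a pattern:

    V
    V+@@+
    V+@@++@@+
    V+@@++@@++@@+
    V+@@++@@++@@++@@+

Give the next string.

Each term is the previous one with +@@+ appended.
Applying this once more to V+@@++@@++@@++@@+:

V+@@++@@++@@++@@++@@+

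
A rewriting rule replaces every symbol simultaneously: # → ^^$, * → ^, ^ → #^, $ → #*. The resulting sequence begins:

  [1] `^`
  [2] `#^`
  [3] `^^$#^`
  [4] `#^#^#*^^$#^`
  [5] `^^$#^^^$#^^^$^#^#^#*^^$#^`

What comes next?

φ(^^$#^^^$#^^^$^#^#^#*^^$#^) expands symbol-by-symbol to #^ #^ #* ^^$ #^ #^ #^ #* ^^$ #^ #^ #^ #* #^ ^^$ #^ ^^$ #^ ^^$ ^ #^ #^ #* ^^$ #^; joining the 25 pieces gives the next term.

#^#^#*^^$#^#^#^#*^^$#^#^#^#*#^^^$#^^^$#^^^$^#^#^#*^^$#^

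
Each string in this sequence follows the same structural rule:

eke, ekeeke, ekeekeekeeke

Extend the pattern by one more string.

ekeekeekeekeekeekeekeeke

Each string is two copies of the previous one concatenated.
So the next term is two copies of ekeekeekeeke.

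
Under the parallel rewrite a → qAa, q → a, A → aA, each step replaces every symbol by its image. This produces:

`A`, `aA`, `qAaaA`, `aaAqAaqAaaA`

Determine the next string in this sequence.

Apply φ to aaAqAaqAaaA symbol by symbol: a→qAa, a→qAa, A→aA, q→a, A→aA, a→qAa, q→a, A→aA, a→qAa, a→qAa, A→aA; joined: qAa qAa aA a aA qAa a aA qAa qAa aA.

qAaqAaaAaaAqAaaaAqAaqAaaA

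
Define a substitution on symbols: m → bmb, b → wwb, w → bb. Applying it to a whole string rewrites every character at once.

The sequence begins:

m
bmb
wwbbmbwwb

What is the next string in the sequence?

Apply φ to wwbbmbwwb symbol by symbol: w→bb, w→bb, b→wwb, b→wwb, m→bmb, b→wwb, w→bb, w→bb, b→wwb; joined: bb bb wwb wwb bmb wwb bb bb wwb.

bbbbwwbwwbbmbwwbbbbbwwb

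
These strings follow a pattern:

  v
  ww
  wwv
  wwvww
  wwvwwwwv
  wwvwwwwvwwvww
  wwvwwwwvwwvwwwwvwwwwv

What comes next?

wwvwwwwvwwvwwwwvwwwwvwwvwwwwvwwvww

Each term (from the third on) is the previous term followed by the one before it: term 3 = ww·v = wwv.
So term 8 is wwvwwwwvwwvwwwwvwwwwv·wwvwwwwvwwvww.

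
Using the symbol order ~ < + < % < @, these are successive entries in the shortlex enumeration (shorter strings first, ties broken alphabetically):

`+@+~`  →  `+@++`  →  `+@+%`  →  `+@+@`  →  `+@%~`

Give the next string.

+@%+

Find the rightmost character of +@%~ below @, bump it to the next letter, and reset everything to its right to ~.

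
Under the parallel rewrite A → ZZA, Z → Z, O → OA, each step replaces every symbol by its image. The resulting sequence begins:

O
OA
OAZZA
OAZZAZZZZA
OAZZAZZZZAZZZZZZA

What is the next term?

OAZZAZZZZAZZZZZZAZZZZZZZZA

φ(OAZZAZZZZAZZZZZZA) expands symbol-by-symbol to OA ZZA Z Z ZZA Z Z Z Z ZZA Z Z Z Z Z Z ZZA; joining the 17 pieces gives the next term.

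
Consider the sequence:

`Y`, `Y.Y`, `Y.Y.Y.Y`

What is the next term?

Y.Y.Y.Y.Y.Y.Y.Y

Every step duplicates the string with '.' between the halves.
One more doubling of Y.Y.Y.Y gives the answer.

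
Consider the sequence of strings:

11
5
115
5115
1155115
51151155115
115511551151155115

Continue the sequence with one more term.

51151155115115511551151155115

From term 3 onward, concatenate the second-to-last term with the last: 11·5 = 115, 5·115 = 5115, …
So term 8 is 51151155115·115511551151155115.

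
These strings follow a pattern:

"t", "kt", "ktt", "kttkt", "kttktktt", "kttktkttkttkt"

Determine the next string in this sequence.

From term 3 onward, concatenate the last term with the second-to-last: kt·t = ktt, ktt·kt = kttkt, …
The next term joins kttktkttkttkt and kttktktt.

kttktkttkttktkttktktt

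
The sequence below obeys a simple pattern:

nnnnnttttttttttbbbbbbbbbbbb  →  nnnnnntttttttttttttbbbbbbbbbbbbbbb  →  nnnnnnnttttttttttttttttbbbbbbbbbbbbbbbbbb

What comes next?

nnnnnnnntttttttttttttttttttbbbbbbbbbbbbbbbbbbbbb

Each string has the form n^{n+2} t^{3n+1} b^{3n+3}, where the shown terms are n = 3, 4, 5.
At n = 6 the blocks have lengths 8, 19, 21.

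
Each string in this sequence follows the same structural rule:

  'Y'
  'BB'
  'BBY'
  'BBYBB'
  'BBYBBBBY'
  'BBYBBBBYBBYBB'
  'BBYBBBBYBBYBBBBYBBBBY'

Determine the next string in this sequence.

This is a Fibonacci-style word recurrence s(k) = s(k−1)·s(k−2): e.g. BB·Y = BBY.
So term 8 is BBYBBBBYBBYBBBBYBBBBY·BBYBBBBYBBYBB.

BBYBBBBYBBYBBBBYBBBBYBBYBBBBYBBYBB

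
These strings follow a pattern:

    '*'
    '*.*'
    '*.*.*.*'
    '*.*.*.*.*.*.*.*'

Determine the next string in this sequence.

*.*.*.*.*.*.*.*.*.*.*.*.*.*.*.*

Every step duplicates the string with '.' between the halves.
One more doubling of *.*.*.*.*.*.*.* gives the answer.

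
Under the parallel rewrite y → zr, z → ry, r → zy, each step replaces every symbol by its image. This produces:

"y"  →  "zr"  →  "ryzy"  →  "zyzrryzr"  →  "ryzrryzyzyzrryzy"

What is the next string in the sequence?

Applying the rule to each of the 16 symbols of ryzrryzyzyzrryzy gives the pieces zy zr ry zy zy zr ry zr ry zr ry zy zy zr ry zr, which concatenate to the answer.

zyzrryzyzyzrryzrryzrryzyzyzrryzr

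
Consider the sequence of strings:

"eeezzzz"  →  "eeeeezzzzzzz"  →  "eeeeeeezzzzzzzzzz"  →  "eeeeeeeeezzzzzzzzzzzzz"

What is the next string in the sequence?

Each string has the form e^{2n+1} z^{3n+1} (n = 1, 2, …).
Setting n = 5 gives 11, 16 characters in each block.

eeeeeeeeeeezzzzzzzzzzzzzzzz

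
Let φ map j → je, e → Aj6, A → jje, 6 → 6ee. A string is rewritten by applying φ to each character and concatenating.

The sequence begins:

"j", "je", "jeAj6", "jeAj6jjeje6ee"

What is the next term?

jeAj6jjeje6eejejeAj6jeAj66eeAj6Aj6

Replace each of the 13 characters of jeAj6jjeje6ee in place — je Aj6 jje je 6ee je je Aj6 je Aj6 6ee Aj6 Aj6 — and concatenate.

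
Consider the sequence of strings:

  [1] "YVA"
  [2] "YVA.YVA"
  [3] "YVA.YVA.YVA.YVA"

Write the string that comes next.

Every step duplicates the string with '.' between the halves.
So the next term is two copies of YVA.YVA.YVA.YVA with '.' between the halves.

YVA.YVA.YVA.YVA.YVA.YVA.YVA.YVA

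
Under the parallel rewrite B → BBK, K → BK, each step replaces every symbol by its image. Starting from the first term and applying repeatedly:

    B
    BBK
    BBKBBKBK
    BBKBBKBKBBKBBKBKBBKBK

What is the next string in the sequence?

Replace each of the 21 characters of BBKBBKBKBBKBBKBKBBKBK in place — BBK BBK BK BBK BBK BK BBK BK BBK BBK BK BBK BBK BK BBK BK BBK BBK BK BBK BK — and concatenate.

BBKBBKBKBBKBBKBKBBKBKBBKBBKBKBBKBBKBKBBKBKBBKBBKBKBBKBK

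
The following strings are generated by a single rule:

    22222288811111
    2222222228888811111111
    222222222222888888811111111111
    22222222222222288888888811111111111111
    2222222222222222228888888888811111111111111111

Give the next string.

222222222222222222222888888888888811111111111111111111

Term n consists of 3n 2's, followed by 2n-1 8's, followed by 3n-1 1's, where the shown terms are n = 2, 3, 4, 5, 6.
At n = 7 the blocks have lengths 21, 13, 20.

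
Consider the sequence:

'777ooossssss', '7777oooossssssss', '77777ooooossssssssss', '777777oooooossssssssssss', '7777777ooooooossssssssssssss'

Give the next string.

The n-th term is n 7's then n o's then 2n s's, where the shown terms are n = 3, 4, 5, 6, 7.
At n = 8 the blocks have lengths 8, 8, 16.

77777777oooooooossssssssssssssss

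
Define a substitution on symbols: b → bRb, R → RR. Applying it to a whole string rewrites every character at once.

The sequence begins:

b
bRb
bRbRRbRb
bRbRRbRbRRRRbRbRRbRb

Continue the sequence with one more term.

bRbRRbRbRRRRbRbRRbRbRRRRRRRRbRbRRbRbRRRRbRbRRbRb

Replace each of the 20 characters of bRbRRbRbRRRRbRbRRbRb in place — bRb RR bRb RR RR bRb RR bRb RR RR RR RR bRb RR bRb RR RR bRb RR bRb — and concatenate.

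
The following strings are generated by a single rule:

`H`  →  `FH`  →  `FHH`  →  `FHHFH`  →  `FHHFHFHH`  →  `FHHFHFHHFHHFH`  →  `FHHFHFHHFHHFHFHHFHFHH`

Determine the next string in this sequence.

This is a Fibonacci-style word recurrence s(k) = s(k−1)·s(k−2): e.g. FH·H = FHH.
Continuing: FHHFHFHHFHHFHFHHFHFHH · FHHFHFHHFHHFH gives term 8.

FHHFHFHHFHHFHFHHFHFHHFHHFHFHHFHHFH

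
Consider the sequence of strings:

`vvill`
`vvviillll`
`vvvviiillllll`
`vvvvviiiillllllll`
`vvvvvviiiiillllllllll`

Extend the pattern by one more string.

vvvvvvviiiiiillllllllllll

Term n consists of n+1 v's, followed by n i's, followed by 2n l's (n = 1, 2, …).
At n = 6 the blocks have lengths 7, 6, 12.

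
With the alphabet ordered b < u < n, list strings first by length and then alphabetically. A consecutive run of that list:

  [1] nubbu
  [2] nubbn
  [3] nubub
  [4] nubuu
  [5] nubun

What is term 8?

Continuing the enumeration 3 steps past nubun: nubun → nubnb → nubnu → (answer).

nubnn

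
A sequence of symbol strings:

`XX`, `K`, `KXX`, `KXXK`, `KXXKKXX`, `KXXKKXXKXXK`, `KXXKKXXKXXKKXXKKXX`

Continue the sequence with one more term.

KXXKKXXKXXKKXXKKXXKXXKKXXKXXK

Each term (from the third on) is the previous term followed by the one before it: term 3 = K·XX = KXX.
So term 8 is KXXKKXXKXXKKXXKKXX·KXXKKXXKXXK.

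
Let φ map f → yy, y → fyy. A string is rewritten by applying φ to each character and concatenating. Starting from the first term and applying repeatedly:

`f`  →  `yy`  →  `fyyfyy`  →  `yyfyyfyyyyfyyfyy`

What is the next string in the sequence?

Applying the rule to each of the 16 symbols of yyfyyfyyyyfyyfyy gives the pieces fyy fyy yy fyy fyy yy fyy fyy fyy fyy yy fyy fyy yy fyy fyy, which concatenate to the answer.

fyyfyyyyfyyfyyyyfyyfyyfyyfyyyyfyyfyyyyfyyfyy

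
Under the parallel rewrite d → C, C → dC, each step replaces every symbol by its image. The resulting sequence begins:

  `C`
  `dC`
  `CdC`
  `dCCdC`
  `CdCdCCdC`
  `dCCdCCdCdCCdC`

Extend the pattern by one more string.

Applying the rule to each of the 13 symbols of dCCdCCdCdCCdC gives the pieces C dC dC C dC dC C dC C dC dC C dC, which concatenate to the answer.

CdCdCCdCdCCdCCdCdCCdC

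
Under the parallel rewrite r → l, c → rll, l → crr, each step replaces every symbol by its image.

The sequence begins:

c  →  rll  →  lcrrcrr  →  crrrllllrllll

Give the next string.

rlllllcrrcrrcrrcrrlcrrcrrcrrcrr

φ(crrrllllrllll) expands symbol-by-symbol to rll l l l crr crr crr crr l crr crr crr crr; joining the 13 pieces gives the next term.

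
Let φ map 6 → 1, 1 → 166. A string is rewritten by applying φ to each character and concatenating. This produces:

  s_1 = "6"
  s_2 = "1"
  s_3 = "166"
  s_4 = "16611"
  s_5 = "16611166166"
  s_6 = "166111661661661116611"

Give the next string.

Replace each of the 21 characters of 166111661661661116611 in place — 166 1 1 166 166 166 1 1 166 1 1 166 1 1 166 166 166 1 1 166 166 — and concatenate.

1661116616616611166111661116616616611166166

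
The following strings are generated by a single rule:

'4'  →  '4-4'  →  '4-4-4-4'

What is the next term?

Each string is two copies of the previous one joined by '-'.
So the next term is two copies of 4-4-4-4 with '-' between the halves.

4-4-4-4-4-4-4-4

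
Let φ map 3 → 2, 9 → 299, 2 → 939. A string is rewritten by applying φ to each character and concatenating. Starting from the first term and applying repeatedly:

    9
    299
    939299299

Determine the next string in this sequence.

2992299939299299939299299

Expanding 939299299: 9→299, 3→2, 9→299, 2→939, 9→299, 9→299, 2→939, 9→299, 9→299. Concatenated: 299 2 299 939 299 299 939 299 299.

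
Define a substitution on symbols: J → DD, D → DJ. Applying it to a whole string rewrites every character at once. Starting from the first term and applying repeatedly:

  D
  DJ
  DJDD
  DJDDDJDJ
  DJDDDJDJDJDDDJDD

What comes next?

DJDDDJDJDJDDDJDDDJDDDJDJDJDDDJDJ

φ(DJDDDJDJDJDDDJDD) expands symbol-by-symbol to DJ DD DJ DJ DJ DD DJ DD DJ DD DJ DJ DJ DD DJ DJ; joining the 16 pieces gives the next term.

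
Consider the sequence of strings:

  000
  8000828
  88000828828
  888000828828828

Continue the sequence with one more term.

s(k+1) = 8·s(k)·828, so each term gains 8 as a prefix and 828 as a suffix.
Applying this once more to 888000828828828:

8888000828828828828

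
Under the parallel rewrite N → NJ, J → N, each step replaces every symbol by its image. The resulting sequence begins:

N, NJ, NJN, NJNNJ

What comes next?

NJNNJNJN

Expanding NJNNJ: N→NJ, J→N, N→NJ, N→NJ, J→N. Concatenated: NJ N NJ NJ N.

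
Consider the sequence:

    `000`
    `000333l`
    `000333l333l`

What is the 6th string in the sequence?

Each term is the previous one with 333l appended.
From 000333l333l, 3 further steps: 000333l333l → 000333l333l333l → 000333l333l333l333l → (answer).

000333l333l333l333l333l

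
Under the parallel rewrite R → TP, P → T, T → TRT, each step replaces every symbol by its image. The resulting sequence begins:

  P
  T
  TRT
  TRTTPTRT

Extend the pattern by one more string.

TRTTPTRTTRTTTRTTPTRT

Apply φ to TRTTPTRT symbol by symbol: T→TRT, R→TP, T→TRT, T→TRT, P→T, T→TRT, R→TP, T→TRT; joined: TRT TP TRT TRT T TRT TP TRT.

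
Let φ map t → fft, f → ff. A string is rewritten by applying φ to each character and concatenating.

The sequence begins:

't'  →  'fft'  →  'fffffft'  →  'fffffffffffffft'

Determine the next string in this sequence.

Applying the rule to each of the 15 symbols of fffffffffffffft gives the pieces ff ff ff ff ff ff ff ff ff ff ff ff ff ff fft, which concatenate to the answer.

fffffffffffffffffffffffffffffft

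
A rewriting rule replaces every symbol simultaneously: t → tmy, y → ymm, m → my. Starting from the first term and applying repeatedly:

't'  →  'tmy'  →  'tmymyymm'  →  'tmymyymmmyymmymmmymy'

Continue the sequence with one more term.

tmymyymmmyymmymmmymymyymmymmmymyymmmymymyymmmyymm

φ(tmymyymmmyymmymmmymy) expands symbol-by-symbol to tmy my ymm my ymm ymm my my my ymm ymm my my ymm my my my ymm my ymm; joining the 20 pieces gives the next term.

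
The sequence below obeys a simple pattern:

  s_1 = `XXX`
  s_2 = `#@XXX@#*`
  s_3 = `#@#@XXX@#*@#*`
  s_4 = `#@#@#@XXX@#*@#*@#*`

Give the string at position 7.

Each term wraps the previous one in #@ on the left and @#* on the right.
From #@#@#@XXX@#*@#*@#*, 3 further steps: #@#@#@XXX@#*@#*@#* → #@#@#@#@XXX@#*@#*@#*@#* → #@#@#@#@#@XXX@#*@#*@#*@#*@#* → (answer).

#@#@#@#@#@#@XXX@#*@#*@#*@#*@#*@#*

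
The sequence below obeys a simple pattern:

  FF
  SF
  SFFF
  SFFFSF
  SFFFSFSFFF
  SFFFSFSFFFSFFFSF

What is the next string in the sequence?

SFFFSFSFFFSFFFSFSFFFSFSFFF

From term 3 onward, concatenate the last term with the second-to-last: SF·FF = SFFF, SFFF·SF = SFFFSF, …
Continuing: SFFFSFSFFFSFFFSF · SFFFSFSFFF gives term 7.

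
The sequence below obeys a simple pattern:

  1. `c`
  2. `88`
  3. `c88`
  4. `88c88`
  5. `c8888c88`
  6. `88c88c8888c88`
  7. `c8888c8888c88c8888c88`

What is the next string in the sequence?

88c88c8888c88c8888c8888c88c8888c88

Each term (from the third on) is the two preceding terms concatenated in order: term 3 = c·88 = c88.
Continuing: 88c88c8888c88 · c8888c8888c88c8888c88 gives term 8.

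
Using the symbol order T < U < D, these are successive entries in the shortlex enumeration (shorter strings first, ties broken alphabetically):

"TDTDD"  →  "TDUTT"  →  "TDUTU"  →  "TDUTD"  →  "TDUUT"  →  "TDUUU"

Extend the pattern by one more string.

TDUUD

Treat TDUUU as a base-3 numeral over the given alphabet and add one, carrying through any trailing D's.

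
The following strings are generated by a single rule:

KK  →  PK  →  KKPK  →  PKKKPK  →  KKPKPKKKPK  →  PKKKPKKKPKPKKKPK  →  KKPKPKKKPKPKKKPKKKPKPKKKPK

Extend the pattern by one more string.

PKKKPKKKPKPKKKPKKKPKPKKKPKPKKKPKKKPKPKKKPK

This is a Fibonacci-style word recurrence s(k) = s(k−2)·s(k−1): e.g. KK·PK = KKPK.
The next term joins PKKKPKKKPKPKKKPK and KKPKPKKKPKPKKKPKKKPKPKKKPK.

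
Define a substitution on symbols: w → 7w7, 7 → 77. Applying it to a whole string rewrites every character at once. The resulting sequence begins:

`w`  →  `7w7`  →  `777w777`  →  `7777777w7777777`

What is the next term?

Rewriting the 15 symbols of 7777777w7777777 one by one yields 77 77 77 77 77 77 77 7w7 77 77 77 77 77 77 77; concatenated:

777777777777777w777777777777777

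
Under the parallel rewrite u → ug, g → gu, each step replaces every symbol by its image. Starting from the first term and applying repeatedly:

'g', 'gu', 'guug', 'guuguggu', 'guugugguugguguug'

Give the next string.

Rewriting the 16 symbols of guugugguugguguug one by one yields gu ug ug gu ug gu gu ug ug gu gu ug gu ug ug gu; concatenated:

guugugguugguguugugguguugguuguggu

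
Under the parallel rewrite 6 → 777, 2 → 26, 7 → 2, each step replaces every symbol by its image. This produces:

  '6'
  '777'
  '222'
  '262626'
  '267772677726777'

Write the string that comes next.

Replace each of the 15 characters of 267772677726777 in place — 26 777 2 2 2 26 777 2 2 2 26 777 2 2 2 — and concatenate.

267772222677722226777222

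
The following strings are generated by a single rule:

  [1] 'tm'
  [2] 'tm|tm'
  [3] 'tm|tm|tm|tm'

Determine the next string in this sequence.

s(k+1) = s(k)·|·s(k) — each term doubles the last with '|' between the halves.
Doubling tm|tm|tm|tm with '|' between the halves:

tm|tm|tm|tm|tm|tm|tm|tm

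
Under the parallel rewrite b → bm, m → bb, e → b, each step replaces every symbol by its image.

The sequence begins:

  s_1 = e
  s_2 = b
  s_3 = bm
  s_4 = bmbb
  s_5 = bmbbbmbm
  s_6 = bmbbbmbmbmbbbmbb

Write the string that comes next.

Applying the rule to each of the 16 symbols of bmbbbmbmbmbbbmbb gives the pieces bm bb bm bm bm bb bm bb bm bb bm bm bm bb bm bm, which concatenate to the answer.

bmbbbmbmbmbbbmbbbmbbbmbmbmbbbmbm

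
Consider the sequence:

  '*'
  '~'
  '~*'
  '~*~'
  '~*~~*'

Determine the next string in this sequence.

~*~~*~*~

From term 3 onward, concatenate the last term with the second-to-last: ~·* = ~*, ~*·~ = ~*~, …
So term 6 is ~*~~*·~*~.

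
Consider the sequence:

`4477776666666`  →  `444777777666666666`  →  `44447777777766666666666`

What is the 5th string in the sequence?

Term n consists of n 4's, followed by 2n 7's, followed by 2n+3 6's, where the shown terms are n = 2, 3, 4.
At n = 6 the blocks have lengths 6, 12, 15.

444444777777777777666666666666666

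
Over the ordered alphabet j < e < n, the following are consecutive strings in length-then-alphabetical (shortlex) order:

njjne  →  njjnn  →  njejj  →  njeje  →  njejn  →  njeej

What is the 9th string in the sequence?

njenj

Continuing the enumeration 3 steps past njeej: njeej → njeee → njeen → (answer).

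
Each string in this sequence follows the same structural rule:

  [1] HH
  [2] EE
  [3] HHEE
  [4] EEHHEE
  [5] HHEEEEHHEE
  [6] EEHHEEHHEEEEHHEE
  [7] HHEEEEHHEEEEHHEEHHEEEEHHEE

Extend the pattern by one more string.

EEHHEEHHEEEEHHEEHHEEEEHHEEEEHHEEHHEEEEHHEE

From term 3 onward, concatenate the second-to-last term with the last: HH·EE = HHEE, EE·HHEE = EEHHEE, …
So term 8 is EEHHEEHHEEEEHHEE·HHEEEEHHEEEEHHEEHHEEEEHHEE.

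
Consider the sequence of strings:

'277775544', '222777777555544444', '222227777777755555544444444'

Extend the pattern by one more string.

The n-th term is 2n-1 2's then 2n+2 7's then 2n 5's then 3n-1 4's (n = 1, 2, …).
Setting n = 4 gives 7, 10, 8, 11 characters in each block.

222222277777777775555555544444444444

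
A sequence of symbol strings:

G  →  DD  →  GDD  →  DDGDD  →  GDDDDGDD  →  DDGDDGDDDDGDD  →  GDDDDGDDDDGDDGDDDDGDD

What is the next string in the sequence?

DDGDDGDDDDGDDGDDDDGDDDDGDDGDDDDGDD

This is a Fibonacci-style word recurrence s(k) = s(k−2)·s(k−1): e.g. G·DD = GDD.
The next term joins DDGDDGDDDDGDD and GDDDDGDDDDGDDGDDDDGDD.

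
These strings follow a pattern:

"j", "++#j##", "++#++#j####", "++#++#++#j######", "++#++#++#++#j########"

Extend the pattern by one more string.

Every step adds ++# to the front and ## to the end of the previous string.
One more step from ++#++#++#++#j######## gives the answer.

++#++#++#++#++#j##########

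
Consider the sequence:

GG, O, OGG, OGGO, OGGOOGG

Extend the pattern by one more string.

OGGOOGGOGGO

From term 3 onward, concatenate the last term with the second-to-last: O·GG = OGG, OGG·O = OGGO, …
The next term joins OGGOOGG and OGGO.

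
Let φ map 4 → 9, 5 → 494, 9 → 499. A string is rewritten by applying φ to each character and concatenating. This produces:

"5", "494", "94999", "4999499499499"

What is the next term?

φ(4999499499499) expands symbol-by-symbol to 9 499 499 499 9 499 499 9 499 499 9 499 499; joining the 13 pieces gives the next term.

9499499499949949994994999499499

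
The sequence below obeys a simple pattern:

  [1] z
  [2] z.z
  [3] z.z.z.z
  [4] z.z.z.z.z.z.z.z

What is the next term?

z.z.z.z.z.z.z.z.z.z.z.z.z.z.z.z

Every step duplicates the string with '.' between the halves.
So the next term is two copies of z.z.z.z.z.z.z.z with '.' between the halves.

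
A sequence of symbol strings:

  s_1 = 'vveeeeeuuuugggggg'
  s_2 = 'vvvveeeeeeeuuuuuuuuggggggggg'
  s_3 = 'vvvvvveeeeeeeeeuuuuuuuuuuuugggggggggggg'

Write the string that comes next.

vvvvvvvveeeeeeeeeeeuuuuuuuuuuuuuuuuggggggggggggggg

Reading off run lengths: v runs 2, 4, 6; e runs 5, 7, 9; u runs 4, 8, 12; g runs 6, 9, 12 — each is linear in n (n = 1, 2, …).
At n = 4 the blocks have lengths 8, 11, 16, 15.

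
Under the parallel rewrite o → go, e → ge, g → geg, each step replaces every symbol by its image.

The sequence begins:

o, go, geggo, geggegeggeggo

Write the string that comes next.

φ(geggegeggeggo) expands symbol-by-symbol to geg ge geg geg ge geg ge geg geg ge geg geg go; joining the 13 pieces gives the next term.

geggegeggeggegeggegeggeggegeggeggo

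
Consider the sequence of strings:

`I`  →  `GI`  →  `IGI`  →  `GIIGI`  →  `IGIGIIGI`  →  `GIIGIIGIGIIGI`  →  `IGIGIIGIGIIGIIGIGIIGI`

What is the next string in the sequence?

From term 3 onward, concatenate the second-to-last term with the last: I·GI = IGI, GI·IGI = GIIGI, …
So term 8 is GIIGIIGIGIIGI·IGIGIIGIGIIGIIGIGIIGI.

GIIGIIGIGIIGIIGIGIIGIGIIGIIGIGIIGI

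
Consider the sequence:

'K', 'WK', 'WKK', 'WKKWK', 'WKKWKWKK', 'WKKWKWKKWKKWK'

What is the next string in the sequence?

This is a Fibonacci-style word recurrence s(k) = s(k−1)·s(k−2): e.g. WK·K = WKK.
Continuing: WKKWKWKKWKKWK · WKKWKWKK gives term 7.

WKKWKWKKWKKWKWKKWKWKK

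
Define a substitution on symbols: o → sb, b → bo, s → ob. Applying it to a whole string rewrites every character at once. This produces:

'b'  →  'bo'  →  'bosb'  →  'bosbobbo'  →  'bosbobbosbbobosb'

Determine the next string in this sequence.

Rewriting the 16 symbols of bosbobbosbbobosb one by one yields bo sb ob bo sb bo bo sb ob bo bo sb bo sb ob bo; concatenated:

bosbobbosbbobosbobbobosbbosbobbo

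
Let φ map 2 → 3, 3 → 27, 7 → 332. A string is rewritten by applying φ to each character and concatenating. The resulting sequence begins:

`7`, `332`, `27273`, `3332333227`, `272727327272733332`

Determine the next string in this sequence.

Rewriting the 18 symbols of 272727327272733332 one by one yields 3 332 3 332 3 332 27 3 332 3 332 3 332 27 27 27 27 3; concatenated:

33323332333227333233323332272727273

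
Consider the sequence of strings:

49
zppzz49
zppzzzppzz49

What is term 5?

zppzzzppzzzppzzzppzz49

Each term is the previous one with zppzz prepended.
From zppzzzppzz49, 2 further steps: zppzzzppzz49 → zppzzzppzzzppzz49 → (answer).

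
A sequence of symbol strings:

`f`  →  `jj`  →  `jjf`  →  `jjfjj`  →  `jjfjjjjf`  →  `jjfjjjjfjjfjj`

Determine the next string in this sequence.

Each term (from the third on) is the previous term followed by the one before it: term 3 = jj·f = jjf.
So term 7 is jjfjjjjfjjfjj·jjfjjjjf.

jjfjjjjfjjfjjjjfjjjjf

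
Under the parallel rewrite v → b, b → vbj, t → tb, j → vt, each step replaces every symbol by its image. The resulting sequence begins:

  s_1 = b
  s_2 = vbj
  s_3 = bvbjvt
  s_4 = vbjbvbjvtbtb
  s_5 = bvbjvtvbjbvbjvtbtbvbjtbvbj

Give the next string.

Rewriting the 26 symbols of bvbjvtvbjbvbjvtbtbvbjtbvbj one by one yields vbj b vbj vt b tb b vbj vt vbj b vbj vt b tb vbj tb vbj b vbj vt tb vbj b vbj vt; concatenated:

vbjbvbjvtbtbbvbjvtvbjbvbjvtbtbvbjtbvbjbvbjvttbvbjbvbjvt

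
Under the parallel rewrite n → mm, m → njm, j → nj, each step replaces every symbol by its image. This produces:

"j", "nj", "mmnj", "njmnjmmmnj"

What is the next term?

Rewriting each symbol of njmnjmmmnj: n→mm, j→nj, m→njm, n→mm, j→nj, m→njm, m→njm, m→njm, n→mm, j→nj, which concatenates to mm nj njm mm nj njm njm njm mm nj.

mmnjnjmmmnjnjmnjmnjmmmnj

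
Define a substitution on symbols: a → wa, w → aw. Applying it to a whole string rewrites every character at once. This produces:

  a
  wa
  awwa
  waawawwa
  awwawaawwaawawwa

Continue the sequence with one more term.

waawawwaawwawaawawwawaawwaawawwa

Replace each of the 16 characters of awwawaawwaawawwa in place — wa aw aw wa aw wa wa aw aw wa wa aw wa aw aw wa — and concatenate.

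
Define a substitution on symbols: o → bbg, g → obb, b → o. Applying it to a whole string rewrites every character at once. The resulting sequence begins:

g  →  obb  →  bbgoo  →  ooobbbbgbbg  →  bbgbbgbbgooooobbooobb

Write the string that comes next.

Rewriting the 21 symbols of bbgbbgbbgooooobbooobb one by one yields o o obb o o obb o o obb bbg bbg bbg bbg bbg o o bbg bbg bbg o o; concatenated:

ooobbooobbooobbbbgbbgbbgbbgbbgoobbgbbgbbgoo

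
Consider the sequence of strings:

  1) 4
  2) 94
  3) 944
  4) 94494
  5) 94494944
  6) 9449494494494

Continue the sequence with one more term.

944949449449494494944

From term 3 onward, concatenate the last term with the second-to-last: 94·4 = 944, 944·94 = 94494, …
The next term joins 9449494494494 and 94494944.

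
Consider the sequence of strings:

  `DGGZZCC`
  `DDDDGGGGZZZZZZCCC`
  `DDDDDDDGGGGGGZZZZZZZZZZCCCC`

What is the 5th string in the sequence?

DDDDDDDDDDDDDGGGGGGGGGGZZZZZZZZZZZZZZZZZZCCCCCC

Each string has the form D^{3n-2} G^{2n} Z^{4n-2} C^{n+1} (n = 1, 2, …).
For term 5, n = 5, so the run lengths are 13, 10, 18, 6.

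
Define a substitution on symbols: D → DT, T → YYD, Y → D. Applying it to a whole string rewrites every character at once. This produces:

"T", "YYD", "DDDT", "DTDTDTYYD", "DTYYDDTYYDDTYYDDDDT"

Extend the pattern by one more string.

Replace each of the 19 characters of DTYYDDTYYDDTYYDDDDT in place — DT YYD D D DT DT YYD D D DT DT YYD D D DT DT DT DT YYD — and concatenate.

DTYYDDDDTDTYYDDDDTDTYYDDDDTDTDTDTYYD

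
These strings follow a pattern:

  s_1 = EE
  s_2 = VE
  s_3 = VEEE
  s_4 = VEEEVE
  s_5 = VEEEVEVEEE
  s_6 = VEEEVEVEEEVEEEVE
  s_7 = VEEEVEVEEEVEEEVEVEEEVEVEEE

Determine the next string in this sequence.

VEEEVEVEEEVEEEVEVEEEVEVEEEVEEEVEVEEEVEEEVE

This is a Fibonacci-style word recurrence s(k) = s(k−1)·s(k−2): e.g. VE·EE = VEEE.
Continuing: VEEEVEVEEEVEEEVEVEEEVEVEEE · VEEEVEVEEEVEEEVE gives term 8.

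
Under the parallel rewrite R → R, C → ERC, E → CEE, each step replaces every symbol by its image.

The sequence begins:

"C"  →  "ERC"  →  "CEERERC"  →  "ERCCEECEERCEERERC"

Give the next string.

φ(ERCCEECEERCEERERC) expands symbol-by-symbol to CEE R ERC ERC CEE CEE ERC CEE CEE R ERC CEE CEE R CEE R ERC; joining the 17 pieces gives the next term.

CEERERCERCCEECEEERCCEECEERERCCEECEERCEERERC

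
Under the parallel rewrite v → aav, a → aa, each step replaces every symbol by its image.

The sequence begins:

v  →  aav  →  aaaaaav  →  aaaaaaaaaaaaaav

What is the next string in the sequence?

Rewriting the 15 symbols of aaaaaaaaaaaaaav one by one yields aa aa aa aa aa aa aa aa aa aa aa aa aa aa aav; concatenated:

aaaaaaaaaaaaaaaaaaaaaaaaaaaaaav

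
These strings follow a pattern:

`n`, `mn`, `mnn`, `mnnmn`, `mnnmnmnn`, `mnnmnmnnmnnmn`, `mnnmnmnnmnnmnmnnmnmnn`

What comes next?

mnnmnmnnmnnmnmnnmnmnnmnnmnmnnmnnmn

This is a Fibonacci-style word recurrence s(k) = s(k−1)·s(k−2): e.g. mn·n = mnn.
The next term joins mnnmnmnnmnnmnmnnmnmnn and mnnmnmnnmnnmn.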